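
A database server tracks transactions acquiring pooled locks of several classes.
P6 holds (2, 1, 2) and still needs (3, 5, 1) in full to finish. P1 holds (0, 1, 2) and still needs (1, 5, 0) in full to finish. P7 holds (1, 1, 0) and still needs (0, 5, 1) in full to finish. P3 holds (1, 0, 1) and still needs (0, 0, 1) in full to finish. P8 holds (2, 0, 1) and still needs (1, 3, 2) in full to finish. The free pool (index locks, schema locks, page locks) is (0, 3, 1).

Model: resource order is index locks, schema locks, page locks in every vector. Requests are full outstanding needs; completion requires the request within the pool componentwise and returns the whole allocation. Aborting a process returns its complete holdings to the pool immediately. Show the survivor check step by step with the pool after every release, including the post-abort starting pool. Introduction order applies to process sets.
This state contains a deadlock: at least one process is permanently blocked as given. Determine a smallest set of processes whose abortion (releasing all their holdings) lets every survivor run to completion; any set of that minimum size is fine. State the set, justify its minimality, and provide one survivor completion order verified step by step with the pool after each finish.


The answer: abort P6 and P7.
Key observation: before aborting P6 and P7, P1 was permanently blocked — no order could ever run it; afterwards it completes at step 1.
Why nothing smaller works — every single abort fails: P6 alone leaves P1 blocked (short on schema locks); P1 alone leaves P6 blocked (short on schema locks); P7 alone leaves P6 blocked (short on schema locks); P3 alone leaves P6 blocked (short on schema locks); P8 alone leaves P6 blocked (short on schema locks).
The survivors complete as P1, P8, P3. Verifying each step (starting from the post-abort pool):
  pool = (3, 5, 3)
  P1 needs (1, 5, 0) <= (3, 5, 3) -> finishes; pool += (0, 1, 2) = (3, 6, 5)
  P8 needs (1, 3, 2) <= (3, 6, 5) -> finishes; pool += (2, 0, 1) = (5, 6, 6)
  P3 needs (0, 0, 1) <= (5, 6, 6) -> finishes; pool += (1, 0, 1) = (6, 6, 7)


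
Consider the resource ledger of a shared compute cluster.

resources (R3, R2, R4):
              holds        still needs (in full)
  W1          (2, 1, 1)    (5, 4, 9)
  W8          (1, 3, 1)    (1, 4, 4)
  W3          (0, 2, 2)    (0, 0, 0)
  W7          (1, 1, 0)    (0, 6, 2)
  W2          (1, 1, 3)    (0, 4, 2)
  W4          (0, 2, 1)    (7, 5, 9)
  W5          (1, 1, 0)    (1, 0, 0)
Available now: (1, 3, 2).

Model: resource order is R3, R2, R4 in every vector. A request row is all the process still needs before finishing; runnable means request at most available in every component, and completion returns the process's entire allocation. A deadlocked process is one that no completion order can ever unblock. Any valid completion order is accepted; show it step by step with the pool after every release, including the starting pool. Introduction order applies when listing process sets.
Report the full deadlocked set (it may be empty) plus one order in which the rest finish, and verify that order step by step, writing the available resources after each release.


Deadlocked: W1 and W4.
Key observation: the pool after W5, W2, W8, W3, W7 is (5, 11, 8); every surviving request exceeds it in R4, so progress ends there.
A valid finishing order for the others: W5, W2, W8, W3, W7. Verifying each step:
  pool = (1, 3, 2)
  run W5 (needs (1, 0, 0), free (1, 3, 2)); after release of (1, 1, 0) the pool is (2, 4, 2)
  run W2 (needs (0, 4, 2), free (2, 4, 2)); after release of (1, 1, 3) the pool is (3, 5, 5)
  run W8 (needs (1, 4, 4), free (3, 5, 5)); after release of (1, 3, 1) the pool is (4, 8, 6)
  run W3 (needs (0, 0, 0), free (4, 8, 6)); after release of (0, 2, 2) the pool is (4, 10, 8)
  run W7 (needs (0, 6, 2), free (4, 10, 8)); after release of (1, 1, 0) the pool is (5, 11, 8)
None of the blocked processes ever fits:
  W1 still needs (5, 4, 9) but only (5, 11, 8) is free — short on R4
  W4 still needs (7, 5, 9) but only (5, 11, 8) is free — short on R3 and R4


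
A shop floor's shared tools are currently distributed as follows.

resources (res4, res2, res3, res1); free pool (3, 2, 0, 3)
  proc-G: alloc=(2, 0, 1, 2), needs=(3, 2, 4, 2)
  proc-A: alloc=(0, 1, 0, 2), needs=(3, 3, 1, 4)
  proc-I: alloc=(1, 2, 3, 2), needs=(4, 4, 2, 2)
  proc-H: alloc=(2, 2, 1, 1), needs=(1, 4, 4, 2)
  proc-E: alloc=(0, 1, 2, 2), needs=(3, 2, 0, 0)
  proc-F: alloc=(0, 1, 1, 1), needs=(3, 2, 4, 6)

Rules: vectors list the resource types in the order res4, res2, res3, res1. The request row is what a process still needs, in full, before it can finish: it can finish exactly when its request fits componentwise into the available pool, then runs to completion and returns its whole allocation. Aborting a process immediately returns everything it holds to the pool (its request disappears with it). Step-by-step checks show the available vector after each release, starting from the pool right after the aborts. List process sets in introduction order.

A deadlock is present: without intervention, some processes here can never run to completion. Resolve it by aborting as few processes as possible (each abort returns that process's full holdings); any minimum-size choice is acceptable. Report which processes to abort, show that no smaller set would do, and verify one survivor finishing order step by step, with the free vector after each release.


Minimum abort set: proc-G.
Key observation: before aborting proc-G, proc-I was permanently blocked — no order could ever run it; afterwards it completes at step 3.
Why nothing smaller works: aborting no one leaves the state deadlocked as given.
One survivor order: proc-E, proc-A, proc-I, proc-H, proc-F. Check, step by step (post-abort pool first):
  pool = (5, 2, 1, 5)
  proc-E: need (3, 2, 0, 0) fits (5, 2, 1, 5); releases (0, 1, 2, 2), pool now (5, 3, 3, 7)
  proc-A: need (3, 3, 1, 4) fits (5, 3, 3, 7); releases (0, 1, 0, 2), pool now (5, 4, 3, 9)
  proc-I: need (4, 4, 2, 2) fits (5, 4, 3, 9); releases (1, 2, 3, 2), pool now (6, 6, 6, 11)
  proc-H: need (1, 4, 4, 2) fits (6, 6, 6, 11); releases (2, 2, 1, 1), pool now (8, 8, 7, 12)
  proc-F: need (3, 2, 4, 6) fits (8, 8, 7, 12); releases (0, 1, 1, 1), pool now (8, 9, 8, 13)


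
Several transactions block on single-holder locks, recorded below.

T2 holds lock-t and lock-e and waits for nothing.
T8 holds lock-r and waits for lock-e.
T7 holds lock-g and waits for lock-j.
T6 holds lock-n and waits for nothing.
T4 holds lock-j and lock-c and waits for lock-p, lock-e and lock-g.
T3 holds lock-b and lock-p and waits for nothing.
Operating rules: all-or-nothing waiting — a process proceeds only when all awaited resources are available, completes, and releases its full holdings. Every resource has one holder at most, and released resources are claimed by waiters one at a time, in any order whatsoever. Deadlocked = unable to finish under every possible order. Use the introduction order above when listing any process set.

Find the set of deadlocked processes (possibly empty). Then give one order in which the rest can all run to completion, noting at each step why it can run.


Deadlocked set: T7 and T4.
Key observation: the wait chain closes on itself along T7 -> T4 -> T7; no other process is dragged down with it.
One completion order for the rest: T2, T8, T6, T3.
Walking it through:
  run T2 (it waits on nothing); releases lock-t and lock-e
  T8: everything it awaited (lock-e) is free; runs, freeing lock-r
  run T6 (it waits on nothing); releases lock-n
  run T3 (it waits on nothing); releases lock-b and lock-p


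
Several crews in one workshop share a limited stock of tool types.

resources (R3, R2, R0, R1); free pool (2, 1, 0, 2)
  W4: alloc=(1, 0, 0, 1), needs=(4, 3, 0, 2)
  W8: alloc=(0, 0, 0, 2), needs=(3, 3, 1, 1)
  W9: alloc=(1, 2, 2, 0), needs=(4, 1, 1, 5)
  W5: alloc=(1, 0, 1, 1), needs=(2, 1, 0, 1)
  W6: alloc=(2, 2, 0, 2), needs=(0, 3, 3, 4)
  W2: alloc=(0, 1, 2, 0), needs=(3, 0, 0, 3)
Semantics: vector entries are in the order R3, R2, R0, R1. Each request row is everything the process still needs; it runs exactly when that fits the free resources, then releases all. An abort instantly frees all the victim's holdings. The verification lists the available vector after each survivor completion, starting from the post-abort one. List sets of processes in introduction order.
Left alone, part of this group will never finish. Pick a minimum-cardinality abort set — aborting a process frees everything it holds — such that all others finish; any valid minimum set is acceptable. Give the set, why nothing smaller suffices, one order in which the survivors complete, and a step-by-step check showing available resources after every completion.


The answer: abort W9.
Key observation: before aborting W9, W8 was permanently blocked — no order could ever run it; afterwards it completes at step 1.
Why nothing smaller works: aborting no one leaves the state deadlocked as given.
Survivors finish in the order: W8, W2, W5, W6, W4. Check, step by step (pool after the aborts first):
  pool = (3, 3, 2, 2)
  run W8 (needs (3, 3, 1, 1), free (3, 3, 2, 2)); after release of (0, 0, 0, 2) the pool is (3, 3, 2, 4)
  run W2 (needs (3, 0, 0, 3), free (3, 3, 2, 4)); after release of (0, 1, 2, 0) the pool is (3, 4, 4, 4)
  run W5 (needs (2, 1, 0, 1), free (3, 4, 4, 4)); after release of (1, 0, 1, 1) the pool is (4, 4, 5, 5)
  run W6 (needs (0, 3, 3, 4), free (4, 4, 5, 5)); after release of (2, 2, 0, 2) the pool is (6, 6, 5, 7)
  run W4 (needs (4, 3, 0, 2), free (6, 6, 5, 7)); after release of (1, 0, 0, 1) the pool is (7, 6, 5, 8)


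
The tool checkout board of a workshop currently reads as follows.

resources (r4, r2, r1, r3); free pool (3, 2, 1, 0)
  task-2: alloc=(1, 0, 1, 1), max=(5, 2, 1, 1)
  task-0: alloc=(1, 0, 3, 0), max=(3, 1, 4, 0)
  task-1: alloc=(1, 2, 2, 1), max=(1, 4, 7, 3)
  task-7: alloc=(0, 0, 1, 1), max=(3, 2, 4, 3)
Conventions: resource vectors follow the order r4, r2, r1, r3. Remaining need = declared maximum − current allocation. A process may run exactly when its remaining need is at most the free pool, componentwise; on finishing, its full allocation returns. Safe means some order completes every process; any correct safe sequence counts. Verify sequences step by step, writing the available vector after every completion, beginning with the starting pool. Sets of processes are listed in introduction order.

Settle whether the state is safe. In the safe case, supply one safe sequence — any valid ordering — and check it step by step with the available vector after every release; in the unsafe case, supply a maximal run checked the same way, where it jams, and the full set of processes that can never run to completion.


UNSAFE — no complete ordering exists.
Key observation: once task-0, task-2 finish, the pool peaks at (5, 2, 5, 1) — and every remaining process still needs more r3 than that.
A maximal execution: task-0, task-2 — then nothing else fits. Check, step by step:
  pool = (3, 2, 1, 0)
  run task-0 (needs (2, 1, 1, 0), free (3, 2, 1, 0)); after release of (1, 0, 3, 0) the pool is (4, 2, 4, 0)
  run task-2 (needs (4, 2, 0, 0), free (4, 2, 4, 0)); after release of (1, 0, 1, 1) the pool is (5, 2, 5, 1)
  blocked: task-1 wants (0, 2, 5, 2), pool (5, 2, 5, 1) — not enough r3
  blocked: task-7 wants (3, 2, 3, 2), pool (5, 2, 5, 1) — not enough r3
Processes that can never finish: task-1 and task-7.


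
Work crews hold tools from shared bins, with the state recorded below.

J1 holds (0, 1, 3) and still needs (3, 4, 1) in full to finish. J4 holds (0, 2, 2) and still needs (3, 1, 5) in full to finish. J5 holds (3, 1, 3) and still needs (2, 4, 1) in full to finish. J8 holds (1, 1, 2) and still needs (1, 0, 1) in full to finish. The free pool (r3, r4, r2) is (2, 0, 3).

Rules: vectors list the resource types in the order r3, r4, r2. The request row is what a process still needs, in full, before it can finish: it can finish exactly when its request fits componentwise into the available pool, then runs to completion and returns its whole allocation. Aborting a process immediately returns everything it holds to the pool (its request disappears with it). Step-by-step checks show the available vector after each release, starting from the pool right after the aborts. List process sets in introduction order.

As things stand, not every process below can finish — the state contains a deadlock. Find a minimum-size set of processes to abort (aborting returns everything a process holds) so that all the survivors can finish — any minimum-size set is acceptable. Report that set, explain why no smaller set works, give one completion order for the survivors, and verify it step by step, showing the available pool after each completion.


Abort J5.
Key observation: the deadlocked J1 becomes finishable only because J5 released (3, 1, 3); it completes at step 3 below.
No smaller set exists: with zero aborts the deadlock remains.
One survivor order: J4, J8, J1. Verifying each step (post-abort pool first):
  pool = (5, 1, 6)
  run J4 (needs (3, 1, 5), free (5, 1, 6)); after release of (0, 2, 2) the pool is (5, 3, 8)
  run J8 (needs (1, 0, 1), free (5, 3, 8)); after release of (1, 1, 2) the pool is (6, 4, 10)
  run J1 (needs (3, 4, 1), free (6, 4, 10)); after release of (0, 1, 3) the pool is (6, 5, 13)


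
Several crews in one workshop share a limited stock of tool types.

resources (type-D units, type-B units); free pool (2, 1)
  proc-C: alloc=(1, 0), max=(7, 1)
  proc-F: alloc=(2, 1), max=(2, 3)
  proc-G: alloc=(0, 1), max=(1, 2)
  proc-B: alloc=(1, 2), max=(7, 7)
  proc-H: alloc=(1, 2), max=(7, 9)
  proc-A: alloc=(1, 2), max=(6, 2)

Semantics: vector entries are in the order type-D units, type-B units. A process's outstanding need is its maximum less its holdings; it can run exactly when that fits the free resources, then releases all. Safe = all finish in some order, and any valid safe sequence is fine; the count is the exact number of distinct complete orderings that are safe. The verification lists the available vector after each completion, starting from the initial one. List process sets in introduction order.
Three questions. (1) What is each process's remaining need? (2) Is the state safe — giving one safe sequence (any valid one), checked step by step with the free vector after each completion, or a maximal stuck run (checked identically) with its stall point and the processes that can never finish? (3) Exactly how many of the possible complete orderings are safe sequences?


(1) Outstanding need per process (order type-D units, type-B units):
  proc-C: (6, 1)
  proc-F: (0, 2)
  proc-G: (1, 1)
  proc-B: (6, 5)
  proc-H: (6, 7)
  proc-A: (5, 0)
(2) UNSAFE.
Key observation: the pool after proc-G, proc-F is (4, 3); every surviving request exceeds it in type-D units, so progress ends there.
The run proc-G, proc-F cannot be extended any further. Walking it through:
  pool = (2, 1)
  run proc-G (needs (1, 1), free (2, 1)); after release of (0, 1) the pool is (2, 2)
  run proc-F (needs (0, 2), free (2, 2)); after release of (2, 1) the pool is (4, 3)
  proc-C still needs (6, 1) but only (4, 3) is free — short on type-D units
  proc-B still needs (6, 5) but only (4, 3) is free — short on type-D units and type-B units
  proc-H still needs (6, 7) but only (4, 3) is free — short on type-D units and type-B units
  proc-A still needs (5, 0) but only (4, 3) is free — short on type-D units
Processes that can never finish: proc-C, proc-B, proc-H and proc-A.
(3) The exact count: 0 of the possible complete orderings are safe sequences.


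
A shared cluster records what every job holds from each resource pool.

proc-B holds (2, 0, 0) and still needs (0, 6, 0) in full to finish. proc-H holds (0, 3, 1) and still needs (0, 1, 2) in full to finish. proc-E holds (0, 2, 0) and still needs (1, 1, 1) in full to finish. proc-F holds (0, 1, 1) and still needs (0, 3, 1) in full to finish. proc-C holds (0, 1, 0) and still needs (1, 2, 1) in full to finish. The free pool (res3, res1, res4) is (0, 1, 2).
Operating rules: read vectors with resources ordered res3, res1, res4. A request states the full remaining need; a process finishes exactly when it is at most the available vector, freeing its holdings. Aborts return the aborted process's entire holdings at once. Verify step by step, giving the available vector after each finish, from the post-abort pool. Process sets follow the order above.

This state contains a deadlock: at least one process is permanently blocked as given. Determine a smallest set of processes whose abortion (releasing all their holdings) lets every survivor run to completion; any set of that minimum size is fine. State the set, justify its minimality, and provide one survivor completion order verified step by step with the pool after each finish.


The answer: abort proc-E.
Key observation: the returned (0, 2, 0) from proc-E is what brings proc-B — unrunnable before, under any order — into play at step 2.
Minimality: the empty abort set fails — the state is deadlocked as it stands.
One survivor order: proc-H, proc-B, proc-C, proc-F. Step-by-step check (post-abort pool first):
  pool = (0, 3, 2)
  proc-H needs (0, 1, 2) <= (0, 3, 2) -> finishes; pool += (0, 3, 1) = (0, 6, 3)
  proc-B needs (0, 6, 0) <= (0, 6, 3) -> finishes; pool += (2, 0, 0) = (2, 6, 3)
  proc-C needs (1, 2, 1) <= (2, 6, 3) -> finishes; pool += (0, 1, 0) = (2, 7, 3)
  proc-F needs (0, 3, 1) <= (2, 7, 3) -> finishes; pool += (0, 1, 1) = (2, 8, 4)


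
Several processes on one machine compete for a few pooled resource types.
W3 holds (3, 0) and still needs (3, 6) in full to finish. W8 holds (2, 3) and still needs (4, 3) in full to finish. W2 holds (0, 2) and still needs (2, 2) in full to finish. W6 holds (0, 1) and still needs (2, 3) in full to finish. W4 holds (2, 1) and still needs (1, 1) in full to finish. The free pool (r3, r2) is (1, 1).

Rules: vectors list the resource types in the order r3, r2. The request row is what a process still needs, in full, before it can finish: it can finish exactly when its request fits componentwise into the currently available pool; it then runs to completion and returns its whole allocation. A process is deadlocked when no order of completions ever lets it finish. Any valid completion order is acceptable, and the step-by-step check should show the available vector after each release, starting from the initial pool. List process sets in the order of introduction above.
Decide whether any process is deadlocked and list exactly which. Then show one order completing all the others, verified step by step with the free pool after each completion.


Deadlocked set: W3 and W8.
Key observation: after W4, W2, W6 the pool peaks at (3, 5), and each blocked process is short somewhere: W3 on r2; W8 on r3.
One completion order for the rest: W4, W2, W6. Walking it through:
  pool = (1, 1)
  W4: need (1, 1) fits (1, 1); releases (2, 1), pool now (3, 2)
  W2: need (2, 2) fits (3, 2); releases (0, 2), pool now (3, 4)
  W6: need (2, 3) fits (3, 4); releases (0, 1), pool now (3, 5)
The stuck group stays short no matter what:
  W3 cannot run: need (3, 6) vs free (3, 5) (insufficient r2)
  W8 cannot run: need (4, 3) vs free (3, 5) (insufficient r3)


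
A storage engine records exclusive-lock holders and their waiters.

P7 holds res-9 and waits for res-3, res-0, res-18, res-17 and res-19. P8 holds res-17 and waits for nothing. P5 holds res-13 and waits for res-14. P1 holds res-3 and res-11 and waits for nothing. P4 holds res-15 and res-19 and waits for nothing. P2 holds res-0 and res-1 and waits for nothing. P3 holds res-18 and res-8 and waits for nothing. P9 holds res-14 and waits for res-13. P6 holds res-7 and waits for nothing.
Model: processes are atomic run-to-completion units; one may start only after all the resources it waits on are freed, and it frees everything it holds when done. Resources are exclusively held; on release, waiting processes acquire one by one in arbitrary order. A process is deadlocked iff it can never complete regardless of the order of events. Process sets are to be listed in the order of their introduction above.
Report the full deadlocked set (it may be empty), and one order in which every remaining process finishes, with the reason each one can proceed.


Deadlocked set: P5 and P9.
Key observation: the wait chain closes on itself along P5 -> P9 -> P5; no other process is dragged down with it.
The rest can finish in the order P1, P3, P4, P6, P2, P8, P7.
Check, step by step:
  P1: no waits; runs immediately, freeing res-3 and res-11
  P3: no waits; runs immediately, freeing res-18 and res-8
  P4: no waits; runs immediately, freeing res-15 and res-19
  P6: no waits; runs immediately, freeing res-7
  P2: no waits; runs immediately, freeing res-0 and res-1
  P8: no waits; runs immediately, freeing res-17
  P7: everything it awaited (res-3, res-0, res-18, res-17 and res-19) is free; runs, freeing res-9


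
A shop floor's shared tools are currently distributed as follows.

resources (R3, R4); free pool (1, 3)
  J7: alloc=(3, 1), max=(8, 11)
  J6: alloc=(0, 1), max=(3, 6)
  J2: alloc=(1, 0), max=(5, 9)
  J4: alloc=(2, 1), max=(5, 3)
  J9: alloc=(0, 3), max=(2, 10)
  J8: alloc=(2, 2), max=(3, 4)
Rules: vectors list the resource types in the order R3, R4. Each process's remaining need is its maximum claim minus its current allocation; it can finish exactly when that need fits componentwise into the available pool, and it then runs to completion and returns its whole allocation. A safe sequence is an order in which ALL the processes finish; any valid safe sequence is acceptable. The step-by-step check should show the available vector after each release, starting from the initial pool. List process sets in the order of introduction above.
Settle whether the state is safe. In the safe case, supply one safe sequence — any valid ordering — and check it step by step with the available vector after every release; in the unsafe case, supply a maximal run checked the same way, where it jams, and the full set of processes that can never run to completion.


SAFE. One safe sequence: J8, J4, J6, J9, J7, J2.
Key observation: J8 is the earliest step where a requested resource binds exactly: need (1, 2), pool (1, 3) at its turn.
Walking it through:
  pool = (1, 3)
  run J8 (needs (1, 2), free (1, 3)); after release of (2, 2) the pool is (3, 5)
  run J4 (needs (3, 2), free (3, 5)); after release of (2, 1) the pool is (5, 6)
  run J6 (needs (3, 5), free (5, 6)); after release of (0, 1) the pool is (5, 7)
  run J9 (needs (2, 7), free (5, 7)); after release of (0, 3) the pool is (5, 10)
  run J7 (needs (5, 10), free (5, 10)); after release of (3, 1) the pool is (8, 11)
  run J2 (needs (4, 9), free (8, 11)); after release of (1, 0) the pool is (9, 11)


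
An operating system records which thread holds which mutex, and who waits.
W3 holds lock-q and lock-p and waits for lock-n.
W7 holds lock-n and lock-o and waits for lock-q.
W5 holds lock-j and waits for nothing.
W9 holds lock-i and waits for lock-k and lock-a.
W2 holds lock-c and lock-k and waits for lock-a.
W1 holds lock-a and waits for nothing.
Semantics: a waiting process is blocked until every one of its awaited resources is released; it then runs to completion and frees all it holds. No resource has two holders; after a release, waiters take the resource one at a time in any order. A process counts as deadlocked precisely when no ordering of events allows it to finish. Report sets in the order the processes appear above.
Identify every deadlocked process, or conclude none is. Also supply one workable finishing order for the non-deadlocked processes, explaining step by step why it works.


Deadlocked: W3 and W7.
Key observation: the cycle W3 -> W7 -> W3 can never break — each member waits on the next; no other process is dragged down with it.
The rest can finish in the order W5, W1, W2, W9.
Walking it through:
  W5: no waits; runs immediately, freeing lock-j
  W1: no waits; runs immediately, freeing lock-a
  run W2 (all its waits — lock-a — are resolved); releases lock-c and lock-k
  run W9 (all its waits — lock-k and lock-a — are resolved); releases lock-i


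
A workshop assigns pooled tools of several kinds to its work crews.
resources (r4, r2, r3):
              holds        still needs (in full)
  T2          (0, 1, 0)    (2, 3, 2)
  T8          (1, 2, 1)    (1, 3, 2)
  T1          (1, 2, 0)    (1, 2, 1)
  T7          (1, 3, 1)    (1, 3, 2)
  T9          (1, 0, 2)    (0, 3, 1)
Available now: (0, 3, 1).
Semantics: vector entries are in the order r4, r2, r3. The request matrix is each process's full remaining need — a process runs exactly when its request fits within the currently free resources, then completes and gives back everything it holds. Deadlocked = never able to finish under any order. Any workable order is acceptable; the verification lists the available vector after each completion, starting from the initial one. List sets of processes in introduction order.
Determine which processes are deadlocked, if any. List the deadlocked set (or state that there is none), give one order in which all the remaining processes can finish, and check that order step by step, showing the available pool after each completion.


Nothing here is deadlocked.
Key observation: T9 can run right away; the returned allocation unlocks the remaining processes in turn.
One completion order for the rest: T9, T1, T8, T2, T7. Walking it through:
  pool = (0, 3, 1)
  T9 needs (0, 3, 1) <= (0, 3, 1) -> finishes; pool += (1, 0, 2) = (1, 3, 3)
  T1 needs (1, 2, 1) <= (1, 3, 3) -> finishes; pool += (1, 2, 0) = (2, 5, 3)
  T8 needs (1, 3, 2) <= (2, 5, 3) -> finishes; pool += (1, 2, 1) = (3, 7, 4)
  T2 needs (2, 3, 2) <= (3, 7, 4) -> finishes; pool += (0, 1, 0) = (3, 8, 4)
  T7 needs (1, 3, 2) <= (3, 8, 4) -> finishes; pool += (1, 3, 1) = (4, 11, 5)


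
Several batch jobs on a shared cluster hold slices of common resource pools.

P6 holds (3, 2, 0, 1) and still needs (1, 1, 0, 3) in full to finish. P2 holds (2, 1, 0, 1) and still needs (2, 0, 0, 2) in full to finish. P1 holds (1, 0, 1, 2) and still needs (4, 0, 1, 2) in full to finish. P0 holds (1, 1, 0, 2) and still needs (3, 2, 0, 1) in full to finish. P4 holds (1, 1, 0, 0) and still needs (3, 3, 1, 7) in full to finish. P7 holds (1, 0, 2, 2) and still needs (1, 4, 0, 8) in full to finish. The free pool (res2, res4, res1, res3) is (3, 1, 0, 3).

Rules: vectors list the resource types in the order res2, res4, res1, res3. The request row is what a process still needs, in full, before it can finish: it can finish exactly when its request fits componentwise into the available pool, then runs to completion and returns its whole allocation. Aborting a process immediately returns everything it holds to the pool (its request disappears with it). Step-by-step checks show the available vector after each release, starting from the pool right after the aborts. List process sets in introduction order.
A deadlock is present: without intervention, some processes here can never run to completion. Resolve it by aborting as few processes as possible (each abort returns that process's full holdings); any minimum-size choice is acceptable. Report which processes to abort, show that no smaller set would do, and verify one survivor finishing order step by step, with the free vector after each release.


Abort P1.
Key observation: P4 could never have finished before the abort; with (1, 0, 1, 2) returned by P1, it fits at step 3.
Minimality: the empty abort set fails — the state is deadlocked as it stands.
One survivor order: P2, P0, P4, P7, P6. Step-by-step check (post-abort pool first):
  pool = (4, 1, 1, 5)
  P2 needs (2, 0, 0, 2) <= (4, 1, 1, 5) -> finishes; pool += (2, 1, 0, 1) = (6, 2, 1, 6)
  P0 needs (3, 2, 0, 1) <= (6, 2, 1, 6) -> finishes; pool += (1, 1, 0, 2) = (7, 3, 1, 8)
  P4 needs (3, 3, 1, 7) <= (7, 3, 1, 8) -> finishes; pool += (1, 1, 0, 0) = (8, 4, 1, 8)
  P7 needs (1, 4, 0, 8) <= (8, 4, 1, 8) -> finishes; pool += (1, 0, 2, 2) = (9, 4, 3, 10)
  P6 needs (1, 1, 0, 3) <= (9, 4, 3, 10) -> finishes; pool += (3, 2, 0, 1) = (12, 6, 3, 11)


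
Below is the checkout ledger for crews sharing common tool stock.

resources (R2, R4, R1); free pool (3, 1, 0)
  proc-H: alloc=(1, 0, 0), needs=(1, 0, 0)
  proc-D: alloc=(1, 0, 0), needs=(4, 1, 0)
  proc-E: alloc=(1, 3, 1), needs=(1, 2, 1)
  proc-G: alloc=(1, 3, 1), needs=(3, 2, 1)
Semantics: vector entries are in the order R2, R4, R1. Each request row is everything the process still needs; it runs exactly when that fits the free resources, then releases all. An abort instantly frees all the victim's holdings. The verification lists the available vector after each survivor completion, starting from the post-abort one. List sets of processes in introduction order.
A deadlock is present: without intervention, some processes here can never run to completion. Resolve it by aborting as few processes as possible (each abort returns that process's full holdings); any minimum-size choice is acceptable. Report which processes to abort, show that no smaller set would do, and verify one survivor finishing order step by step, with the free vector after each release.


The answer: abort proc-G.
Key observation: the returned (1, 3, 1) from proc-G is what brings proc-E — unrunnable before, under any order — into play at step 1.
No smaller set exists: with zero aborts the deadlock remains.
One survivor order: proc-E, proc-H, proc-D. Check, step by step (post-abort pool first):
  pool = (4, 4, 1)
  proc-E needs (1, 2, 1) <= (4, 4, 1) -> finishes; pool += (1, 3, 1) = (5, 7, 2)
  proc-H needs (1, 0, 0) <= (5, 7, 2) -> finishes; pool += (1, 0, 0) = (6, 7, 2)
  proc-D needs (4, 1, 0) <= (6, 7, 2) -> finishes; pool += (1, 0, 0) = (7, 7, 2)


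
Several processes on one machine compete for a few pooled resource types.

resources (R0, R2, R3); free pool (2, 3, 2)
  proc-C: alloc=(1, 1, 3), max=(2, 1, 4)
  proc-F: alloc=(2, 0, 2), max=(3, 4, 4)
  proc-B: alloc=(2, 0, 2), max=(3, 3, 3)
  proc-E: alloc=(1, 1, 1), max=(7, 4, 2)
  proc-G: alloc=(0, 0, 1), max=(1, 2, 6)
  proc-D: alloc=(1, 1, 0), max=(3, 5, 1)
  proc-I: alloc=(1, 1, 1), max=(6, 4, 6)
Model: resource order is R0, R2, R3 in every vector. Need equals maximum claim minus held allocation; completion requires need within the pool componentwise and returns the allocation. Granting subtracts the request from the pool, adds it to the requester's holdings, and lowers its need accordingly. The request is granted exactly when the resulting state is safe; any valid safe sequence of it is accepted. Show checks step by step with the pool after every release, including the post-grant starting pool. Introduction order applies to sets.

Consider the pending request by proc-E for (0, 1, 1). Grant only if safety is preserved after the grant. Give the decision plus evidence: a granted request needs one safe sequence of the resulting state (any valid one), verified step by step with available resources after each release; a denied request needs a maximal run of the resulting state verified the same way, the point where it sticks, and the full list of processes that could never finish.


GRANT. The post-grant state is safe; one safe sequence: proc-C, proc-B, proc-I, proc-D, proc-E, proc-G, proc-F.
Key observation: with (2, 2, 1) left after the transfer, proc-C can run at once — the state stays safe.
Verifying the post-grant state step by step:
  pool = (2, 2, 1)
  proc-C needs (1, 0, 1) <= (2, 2, 1) -> finishes; pool += (1, 1, 3) = (3, 3, 4)
  proc-B needs (1, 3, 1) <= (3, 3, 4) -> finishes; pool += (2, 0, 2) = (5, 3, 6)
  proc-I needs (5, 3, 5) <= (5, 3, 6) -> finishes; pool += (1, 1, 1) = (6, 4, 7)
  proc-D needs (2, 4, 1) <= (6, 4, 7) -> finishes; pool += (1, 1, 0) = (7, 5, 7)
  proc-E needs (6, 2, 0) <= (7, 5, 7) -> finishes; pool += (1, 2, 2) = (8, 7, 9)
  proc-G needs (1, 2, 5) <= (8, 7, 9) -> finishes; pool += (0, 0, 1) = (8, 7, 10)
  proc-F needs (1, 4, 2) <= (8, 7, 10) -> finishes; pool += (2, 0, 2) = (10, 7, 12)


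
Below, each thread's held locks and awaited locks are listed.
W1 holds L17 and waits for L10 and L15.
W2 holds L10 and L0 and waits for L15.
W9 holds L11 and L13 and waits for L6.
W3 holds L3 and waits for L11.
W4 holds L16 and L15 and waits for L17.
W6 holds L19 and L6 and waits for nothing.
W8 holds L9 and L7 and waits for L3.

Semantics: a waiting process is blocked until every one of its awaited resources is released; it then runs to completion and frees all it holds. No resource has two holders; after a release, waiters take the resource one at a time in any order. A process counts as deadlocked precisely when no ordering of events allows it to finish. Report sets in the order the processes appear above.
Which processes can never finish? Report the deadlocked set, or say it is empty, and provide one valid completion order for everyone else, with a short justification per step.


Deadlocked set: W1, W2 and W4.
Key observation: the loop W1 -> W2 -> W4 -> W1 blocks itself forever; no other process is dragged down with it.
One completion order for the rest: W6, W9, W3, W8.
Walking it through:
  W6: no waits; runs immediately, freeing L19 and L6
  run W9 (all its waits — L6 — are resolved); releases L11 and L13
  run W3 (all its waits — L11 — are resolved); releases L3
  run W8 (all its waits — L3 — are resolved); releases L9 and L7


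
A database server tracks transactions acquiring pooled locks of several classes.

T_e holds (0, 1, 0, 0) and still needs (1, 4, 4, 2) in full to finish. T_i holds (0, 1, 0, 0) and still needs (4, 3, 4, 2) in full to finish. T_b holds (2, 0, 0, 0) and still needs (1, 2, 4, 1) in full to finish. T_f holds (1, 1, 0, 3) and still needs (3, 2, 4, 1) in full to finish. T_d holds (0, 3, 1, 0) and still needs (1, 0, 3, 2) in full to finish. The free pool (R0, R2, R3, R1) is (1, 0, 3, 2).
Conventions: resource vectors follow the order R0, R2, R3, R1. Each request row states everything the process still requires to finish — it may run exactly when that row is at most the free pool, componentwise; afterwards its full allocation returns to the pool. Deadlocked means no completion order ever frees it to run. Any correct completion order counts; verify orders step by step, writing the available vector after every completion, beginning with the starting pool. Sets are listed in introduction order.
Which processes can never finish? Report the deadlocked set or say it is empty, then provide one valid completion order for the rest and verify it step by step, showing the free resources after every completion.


Nothing here is deadlocked.
Key observation: starting with T_d, each completion frees enough for the next — no one is permanently blocked.
One completion order for the rest: T_d, T_b, T_f, T_i, T_e. Walking it through:
  pool = (1, 0, 3, 2)
  T_d needs (1, 0, 3, 2) <= (1, 0, 3, 2) -> finishes; pool += (0, 3, 1, 0) = (1, 3, 4, 2)
  T_b needs (1, 2, 4, 1) <= (1, 3, 4, 2) -> finishes; pool += (2, 0, 0, 0) = (3, 3, 4, 2)
  T_f needs (3, 2, 4, 1) <= (3, 3, 4, 2) -> finishes; pool += (1, 1, 0, 3) = (4, 4, 4, 5)
  T_i needs (4, 3, 4, 2) <= (4, 4, 4, 5) -> finishes; pool += (0, 1, 0, 0) = (4, 5, 4, 5)
  T_e needs (1, 4, 4, 2) <= (4, 5, 4, 5) -> finishes; pool += (0, 1, 0, 0) = (4, 6, 4, 5)


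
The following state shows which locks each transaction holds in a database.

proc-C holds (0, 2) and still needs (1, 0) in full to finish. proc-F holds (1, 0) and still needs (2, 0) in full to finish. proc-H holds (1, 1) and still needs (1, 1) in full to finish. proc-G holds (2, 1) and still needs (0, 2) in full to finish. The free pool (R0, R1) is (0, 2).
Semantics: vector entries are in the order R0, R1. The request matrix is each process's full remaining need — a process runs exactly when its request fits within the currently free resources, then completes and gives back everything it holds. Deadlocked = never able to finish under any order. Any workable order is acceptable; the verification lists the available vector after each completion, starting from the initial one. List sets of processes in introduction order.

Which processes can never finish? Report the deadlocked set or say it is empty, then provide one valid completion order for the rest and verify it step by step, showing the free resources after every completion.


The deadlocked set is empty.
Key observation: proc-G fits the free pool immediately, and its release cascades until everyone finishes.
One completion order for the rest: proc-G, proc-F, proc-H, proc-C. Walking it through:
  pool = (0, 2)
  proc-G needs (0, 2) <= (0, 2) -> finishes; pool += (2, 1) = (2, 3)
  proc-F needs (2, 0) <= (2, 3) -> finishes; pool += (1, 0) = (3, 3)
  proc-H needs (1, 1) <= (3, 3) -> finishes; pool += (1, 1) = (4, 4)
  proc-C needs (1, 0) <= (4, 4) -> finishes; pool += (0, 2) = (4, 6)


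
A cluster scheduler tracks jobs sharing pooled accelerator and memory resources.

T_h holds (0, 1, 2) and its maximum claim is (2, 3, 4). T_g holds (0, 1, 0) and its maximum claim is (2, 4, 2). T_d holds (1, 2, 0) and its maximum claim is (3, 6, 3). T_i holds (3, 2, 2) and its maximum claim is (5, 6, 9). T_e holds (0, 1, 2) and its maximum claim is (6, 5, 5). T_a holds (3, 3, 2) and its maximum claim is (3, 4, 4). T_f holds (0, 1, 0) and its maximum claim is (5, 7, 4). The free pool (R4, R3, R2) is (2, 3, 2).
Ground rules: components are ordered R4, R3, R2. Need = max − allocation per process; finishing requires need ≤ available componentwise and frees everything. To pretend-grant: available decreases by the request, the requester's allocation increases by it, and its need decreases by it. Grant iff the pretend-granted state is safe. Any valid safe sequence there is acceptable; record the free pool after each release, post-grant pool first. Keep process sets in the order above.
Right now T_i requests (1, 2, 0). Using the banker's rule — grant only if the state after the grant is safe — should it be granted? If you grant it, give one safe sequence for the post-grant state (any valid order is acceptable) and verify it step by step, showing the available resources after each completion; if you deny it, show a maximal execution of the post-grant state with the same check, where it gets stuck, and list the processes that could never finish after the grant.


DENY: after the grant no complete ordering would exist.
Key observation: after T_a, T_g, T_h, T_d, T_f the pool peaks at (5, 9, 6), and each blocked process is short somewhere: T_i on R2; T_e on R4.
On the post-grant state, T_a, T_g, T_h, T_d, T_f is a maximal run — nothing extends it. Walking it through:
  pool = (1, 1, 2)
  T_a: need (0, 1, 2) fits (1, 1, 2); releases (3, 3, 2), pool now (4, 4, 4)
  T_g: need (2, 3, 2) fits (4, 4, 4); releases (0, 1, 0), pool now (4, 5, 4)
  T_h: need (2, 2, 2) fits (4, 5, 4); releases (0, 1, 2), pool now (4, 6, 6)
  T_d: need (2, 4, 3) fits (4, 6, 6); releases (1, 2, 0), pool now (5, 8, 6)
  T_f: need (5, 6, 4) fits (5, 8, 6); releases (0, 1, 0), pool now (5, 9, 6)
  T_i cannot run: need (1, 2, 7) vs free (5, 9, 6) (insufficient R2)
  T_e cannot run: need (6, 4, 3) vs free (5, 9, 6) (insufficient R4)
Had the request been granted, T_i and T_e could never finish.


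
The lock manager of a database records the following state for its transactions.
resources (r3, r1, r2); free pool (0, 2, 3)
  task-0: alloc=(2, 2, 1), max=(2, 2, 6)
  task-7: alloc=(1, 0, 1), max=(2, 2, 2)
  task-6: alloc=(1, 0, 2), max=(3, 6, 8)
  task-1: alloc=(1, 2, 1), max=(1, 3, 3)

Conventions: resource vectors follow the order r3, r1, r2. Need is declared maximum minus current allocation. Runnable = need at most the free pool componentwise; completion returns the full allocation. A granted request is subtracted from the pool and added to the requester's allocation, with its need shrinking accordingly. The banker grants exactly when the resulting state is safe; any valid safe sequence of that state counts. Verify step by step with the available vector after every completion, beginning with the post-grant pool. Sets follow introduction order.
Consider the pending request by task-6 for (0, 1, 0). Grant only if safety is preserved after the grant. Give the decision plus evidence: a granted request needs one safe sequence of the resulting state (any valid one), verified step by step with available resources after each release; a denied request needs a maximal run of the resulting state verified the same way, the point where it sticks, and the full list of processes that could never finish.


GRANT: granting preserves safety; a valid post-grant sequence is task-1, task-7, task-0, task-6.
Key observation: even at the reduced pool (0, 1, 3), task-1 fits immediately, so safety survives the grant.
Check on the post-grant state, step by step:
  pool = (0, 1, 3)
  task-1: need (0, 1, 2) fits (0, 1, 3); releases (1, 2, 1), pool now (1, 3, 4)
  task-7: need (1, 2, 1) fits (1, 3, 4); releases (1, 0, 1), pool now (2, 3, 5)
  task-0: need (0, 0, 5) fits (2, 3, 5); releases (2, 2, 1), pool now (4, 5, 6)
  task-6: need (2, 5, 6) fits (4, 5, 6); releases (1, 1, 2), pool now (5, 6, 8)
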